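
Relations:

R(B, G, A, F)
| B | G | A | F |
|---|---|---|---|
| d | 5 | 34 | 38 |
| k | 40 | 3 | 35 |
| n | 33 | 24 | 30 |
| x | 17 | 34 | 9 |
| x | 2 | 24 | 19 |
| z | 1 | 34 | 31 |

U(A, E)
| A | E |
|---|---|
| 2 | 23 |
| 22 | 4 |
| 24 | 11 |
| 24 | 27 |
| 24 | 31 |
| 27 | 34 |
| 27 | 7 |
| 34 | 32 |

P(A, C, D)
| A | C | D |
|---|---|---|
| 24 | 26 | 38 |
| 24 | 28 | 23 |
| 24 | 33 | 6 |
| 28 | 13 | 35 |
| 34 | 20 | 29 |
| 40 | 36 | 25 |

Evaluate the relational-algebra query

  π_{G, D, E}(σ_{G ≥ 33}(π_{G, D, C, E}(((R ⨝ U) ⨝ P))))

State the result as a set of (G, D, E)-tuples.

{(33, 23, 11), (33, 23, 27), (33, 23, 31), (33, 38, 11), (33, 38, 27), (33, 38, 31), (33, 6, 11), (33, 6, 27), (33, 6, 31)}

Joining R and U on A yields {(d, 5, 34, 38, 32), (n, 33, 24, 30, 11), (n, 33, 24, 30, 27), (n, 33, 24, 30, 31), (x, 17, 34, 9, 32), (x, 2, 24, 19, 11), (x, 2, 24, 19, 27), (x, 2, 24, 19, 31), (z, 1, 34, 31, 32)}.
Joining (R ⨝ U) and P on A yields {(d, 5, 34, 38, 32, 20, 29), (n, 33, 24, 30, 11, 26, 38), (n, 33, 24, 30, 11, 28, 23), (n, 33, 24, 30, 11, 33, 6), (n, 33, 24, 30, 27, 26, 38), (n, 33, 24, 30, 27, 28, 23), (n, 33, 24, 30, 27, 33, 6), (n, 33, 24, 30, 31, 26, 38), (n, 33, 24, 30, 31, 28, 23), (n, 33, 24, 30, 31, 33, 6), (x, 17, 34, 9, 32, 20, 29), (x, 2, 24, 19, 11, 26, 38), (x, 2, 24, 19, 11, 28, 23), (x, 2, 24, 19, 11, 33, 6), (x, 2, 24, 19, 27, 26, 38), (x, 2, 24, 19, 27, 28, 23), (x, 2, 24, 19, 27, 33, 6), (x, 2, 24, 19, 31, 26, 38), (x, 2, 24, 19, 31, 28, 23), (x, 2, 24, 19, 31, 33, 6), (z, 1, 34, 31, 32, 20, 29)}.
Keep only column(s) G, D, C, E: {(1, 29, 20, 32), (17, 29, 20, 32), (2, 23, 28, 11), (2, 23, 28, 27), (2, 23, 28, 31), (2, 38, 26, 11), (2, 38, 26, 27), (2, 38, 26, 31), (2, 6, 33, 11), (2, 6, 33, 27), (2, 6, 33, 31), (33, 23, 28, 11), (33, 23, 28, 27), (33, 23, 28, 31), (33, 38, 26, 11), (33, 38, 26, 27), (33, 38, 26, 31), (33, 6, 33, 11), (33, 6, 33, 27), (33, 6, 33, 31), (5, 29, 20, 32)}
Filtering on G ≥ 33 leaves {(33, 23, 28, 11), (33, 23, 28, 27), (33, 23, 28, 31), (33, 38, 26, 11), (33, 38, 26, 27), (33, 38, 26, 31), (33, 6, 33, 11), (33, 6, 33, 27), (33, 6, 33, 31)}.
Keep only column(s) G, D, E: {(33, 23, 11), (33, 23, 27), (33, 23, 31), (33, 38, 11), (33, 38, 27), (33, 38, 31), (33, 6, 11), (33, 6, 27), (33, 6, 31)}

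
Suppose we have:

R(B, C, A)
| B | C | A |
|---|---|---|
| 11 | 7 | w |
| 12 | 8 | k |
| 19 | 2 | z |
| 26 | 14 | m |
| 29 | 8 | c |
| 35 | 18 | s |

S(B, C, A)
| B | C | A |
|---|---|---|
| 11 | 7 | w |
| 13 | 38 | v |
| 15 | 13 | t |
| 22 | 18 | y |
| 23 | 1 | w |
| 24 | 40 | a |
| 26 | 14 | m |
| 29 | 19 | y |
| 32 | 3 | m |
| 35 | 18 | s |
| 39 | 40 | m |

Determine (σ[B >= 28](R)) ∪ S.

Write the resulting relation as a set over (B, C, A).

Filtering on B >= 28 leaves {(29, 8, c), (35, 18, s)}.
Union: {(29, 8, c), (35, 18, s)} with {(11, 7, w), (13, 38, v), (15, 13, t), (22, 18, y), (23, 1, w), (24, 40, a), (26, 14, m), (29, 19, y), (32, 3, m), (35, 18, s), (39, 40, m)} → {(11, 7, w), (13, 38, v), (15, 13, t), (22, 18, y), (23, 1, w), (24, 40, a), (26, 14, m), (29, 19, y), (29, 8, c), (32, 3, m), (35, 18, s), (39, 40, m)}

{(11, 7, w), (13, 38, v), (15, 13, t), (22, 18, y), (23, 1, w), (24, 40, a), (26, 14, m), (29, 19, y), (29, 8, c), (32, 3, m), (35, 18, s), (39, 40, m)}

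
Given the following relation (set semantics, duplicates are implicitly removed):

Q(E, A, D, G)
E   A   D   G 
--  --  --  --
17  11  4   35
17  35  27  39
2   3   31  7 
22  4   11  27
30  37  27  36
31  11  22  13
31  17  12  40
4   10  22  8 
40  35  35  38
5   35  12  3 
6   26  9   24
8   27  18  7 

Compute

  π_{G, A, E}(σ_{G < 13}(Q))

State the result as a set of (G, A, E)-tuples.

{(3, 35, 5), (7, 27, 8), (7, 3, 2), (8, 10, 4)}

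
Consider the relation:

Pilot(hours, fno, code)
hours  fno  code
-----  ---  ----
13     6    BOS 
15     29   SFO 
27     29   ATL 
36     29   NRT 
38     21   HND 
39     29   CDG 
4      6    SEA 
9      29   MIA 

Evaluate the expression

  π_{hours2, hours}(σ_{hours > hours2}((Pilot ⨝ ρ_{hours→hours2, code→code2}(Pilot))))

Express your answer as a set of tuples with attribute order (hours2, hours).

ρ[hours→hours2, code→code2]: schema becomes (hours2, fno, code2); tuples unchanged.
Natural join on fno: {(13, 6, BOS, 13, BOS), (13, 6, BOS, 4, SEA), (15, 29, SFO, 15, SFO), (15, 29, SFO, 27, ATL), (15, 29, SFO, 36, NRT), (15, 29, SFO, 39, CDG), (15, 29, SFO, 9, MIA), (27, 29, ATL, 15, SFO), (27, 29, ATL, 27, ATL), (27, 29, ATL, 36, NRT), (27, 29, ATL, 39, CDG), (27, 29, ATL, 9, MIA), (36, 29, NRT, 15, SFO), (36, 29, NRT, 27, ATL), (36, 29, NRT, 36, NRT), (36, 29, NRT, 39, CDG), (36, 29, NRT, 9, MIA), (38, 21, HND, 38, HND), (39, 29, CDG, 15, SFO), (39, 29, CDG, 27, ATL), (39, 29, CDG, 36, NRT), (39, 29, CDG, 39, CDG), (39, 29, CDG, 9, MIA), (4, 6, SEA, 13, BOS), (4, 6, SEA, 4, SEA), (9, 29, MIA, 15, SFO), (9, 29, MIA, 27, ATL), (9, 29, MIA, 36, NRT), (9, 29, MIA, 39, CDG), (9, 29, MIA, 9, MIA)}
Selection hours > hours2: {(13, 6, BOS, 4, SEA), (15, 29, SFO, 9, MIA), (27, 29, ATL, 15, SFO), (27, 29, ATL, 9, MIA), (36, 29, NRT, 15, SFO), (36, 29, NRT, 27, ATL), (36, 29, NRT, 9, MIA), (39, 29, CDG, 15, SFO), (39, 29, CDG, 27, ATL), (39, 29, CDG, 36, NRT), (39, 29, CDG, 9, MIA)}
π[hours2, hours]: project onto (hours2, hours) → {(15, 27), (15, 36), (15, 39), (27, 36), (27, 39), (36, 39), (4, 13), (9, 15), (9, 27), (9, 36), (9, 39)}

{(15, 27), (15, 36), (15, 39), (27, 36), (27, 39), (36, 39), (4, 13), (9, 15), (9, 27), (9, 36), (9, 39)}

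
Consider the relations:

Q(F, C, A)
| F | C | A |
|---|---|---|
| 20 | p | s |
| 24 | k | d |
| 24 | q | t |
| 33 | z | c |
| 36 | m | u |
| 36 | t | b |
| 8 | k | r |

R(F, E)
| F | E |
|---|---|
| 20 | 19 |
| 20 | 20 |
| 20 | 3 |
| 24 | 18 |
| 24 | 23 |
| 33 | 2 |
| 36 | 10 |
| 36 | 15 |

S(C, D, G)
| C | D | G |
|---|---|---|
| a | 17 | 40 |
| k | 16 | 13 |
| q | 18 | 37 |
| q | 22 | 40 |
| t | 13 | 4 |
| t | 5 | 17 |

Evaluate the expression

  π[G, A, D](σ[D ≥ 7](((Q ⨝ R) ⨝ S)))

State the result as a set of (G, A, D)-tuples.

{(13, d, 16), (37, t, 18), (4, b, 13), (40, t, 22)}

Natural join on F: {(20, p, s, 19), (20, p, s, 20), (20, p, s, 3), (24, k, d, 18), (24, k, d, 23), (24, q, t, 18), (24, q, t, 23), (33, z, c, 2), (36, m, u, 10), (36, m, u, 15), (36, t, b, 10), (36, t, b, 15)}
Natural join on C: {(24, k, d, 18, 16, 13), (24, k, d, 23, 16, 13), (24, q, t, 18, 18, 37), (24, q, t, 18, 22, 40), (24, q, t, 23, 18, 37), (24, q, t, 23, 22, 40), (36, t, b, 10, 13, 4), (36, t, b, 10, 5, 17), (36, t, b, 15, 13, 4), (36, t, b, 15, 5, 17)}
Apply σ_{D ≥ 7}; surviving tuples: {(24, k, d, 18, 16, 13), (24, k, d, 23, 16, 13), (24, q, t, 18, 18, 37), (24, q, t, 18, 22, 40), (24, q, t, 23, 18, 37), (24, q, t, 23, 22, 40), (36, t, b, 10, 13, 4), (36, t, b, 15, 13, 4)}
π[G, A, D]: project onto (G, A, D) (4 duplicate(s) eliminated) → {(13, d, 16), (37, t, 18), (4, b, 13), (40, t, 22)}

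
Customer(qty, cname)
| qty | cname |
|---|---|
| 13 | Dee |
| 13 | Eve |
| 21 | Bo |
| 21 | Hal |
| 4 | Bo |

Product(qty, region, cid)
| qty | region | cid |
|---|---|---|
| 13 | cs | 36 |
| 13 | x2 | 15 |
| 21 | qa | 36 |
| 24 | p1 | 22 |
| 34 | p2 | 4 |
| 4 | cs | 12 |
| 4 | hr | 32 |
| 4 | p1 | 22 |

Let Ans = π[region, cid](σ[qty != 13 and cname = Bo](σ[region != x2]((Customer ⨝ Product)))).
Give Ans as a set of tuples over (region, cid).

{(cs, 12), (hr, 32), (p1, 22), (qa, 36)}

Joining Customer and Product on qty yields {(13, Dee, cs, 36), (13, Dee, x2, 15), (13, Eve, cs, 36), (13, Eve, x2, 15), (21, Bo, qa, 36), (21, Hal, qa, 36), (4, Bo, cs, 12), (4, Bo, hr, 32), (4, Bo, p1, 22)}.
Selection region != x2: {(13, Dee, cs, 36), (13, Eve, cs, 36), (21, Bo, qa, 36), (21, Hal, qa, 36), (4, Bo, cs, 12), (4, Bo, hr, 32), (4, Bo, p1, 22)}
Selection qty != 13 and cname = Bo: {(21, Bo, qa, 36), (4, Bo, cs, 12), (4, Bo, hr, 32), (4, Bo, p1, 22)}
Projecting to region, cid: {(cs, 12), (hr, 32), (p1, 22), (qa, 36)}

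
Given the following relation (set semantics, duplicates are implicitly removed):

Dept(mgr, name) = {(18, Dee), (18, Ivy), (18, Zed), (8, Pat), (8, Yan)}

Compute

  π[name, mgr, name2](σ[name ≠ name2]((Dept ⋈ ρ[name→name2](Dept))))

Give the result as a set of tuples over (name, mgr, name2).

{(Dee, 18, Ivy), (Dee, 18, Zed), (Ivy, 18, Dee), (Ivy, 18, Zed), (Pat, 8, Yan), (Yan, 8, Pat), (Zed, 18, Dee), (Zed, 18, Ivy)}

ρ[name→name2]: schema becomes (mgr, name2); tuples unchanged.
Joining Dept and ρ[name→name2](Dept) on mgr yields {(18, Dee, Dee), (18, Dee, Ivy), (18, Dee, Zed), (18, Ivy, Dee), (18, Ivy, Ivy), (18, Ivy, Zed), (18, Zed, Dee), (18, Zed, Ivy), (18, Zed, Zed), (8, Pat, Pat), (8, Pat, Yan), (8, Yan, Pat), (8, Yan, Yan)}.
Selection name ≠ name2: {(18, Dee, Ivy), (18, Dee, Zed), (18, Ivy, Dee), (18, Ivy, Zed), (18, Zed, Dee), (18, Zed, Ivy), (8, Pat, Yan), (8, Yan, Pat)}
Projecting to name, mgr, name2: {(Dee, 18, Ivy), (Dee, 18, Zed), (Ivy, 18, Dee), (Ivy, 18, Zed), (Pat, 8, Yan), (Yan, 8, Pat), (Zed, 18, Dee), (Zed, 18, Ivy)}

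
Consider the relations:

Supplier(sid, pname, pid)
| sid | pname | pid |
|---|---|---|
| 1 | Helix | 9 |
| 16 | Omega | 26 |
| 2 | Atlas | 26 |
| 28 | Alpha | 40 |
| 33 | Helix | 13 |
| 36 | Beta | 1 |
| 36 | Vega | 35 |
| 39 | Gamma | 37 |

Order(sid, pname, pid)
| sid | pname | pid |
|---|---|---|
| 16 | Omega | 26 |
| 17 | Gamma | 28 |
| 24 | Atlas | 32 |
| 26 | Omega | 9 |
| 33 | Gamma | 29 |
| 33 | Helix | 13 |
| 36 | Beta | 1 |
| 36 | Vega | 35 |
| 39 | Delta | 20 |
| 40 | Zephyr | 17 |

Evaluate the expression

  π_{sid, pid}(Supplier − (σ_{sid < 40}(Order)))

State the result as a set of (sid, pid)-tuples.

Apply σ_{sid < 40}; surviving tuples: {(16, Omega, 26), (17, Gamma, 28), (24, Atlas, 32), (26, Omega, 9), (33, Gamma, 29), (33, Helix, 13), (36, Beta, 1), (36, Vega, 35), (39, Delta, 20)}
Set difference of the two operands is {(1, Helix, 9), (2, Atlas, 26), (28, Alpha, 40), (39, Gamma, 37)}.
π[sid, pid]: project onto (sid, pid) → {(1, 9), (2, 26), (28, 40), (39, 37)}

{(1, 9), (2, 26), (28, 40), (39, 37)}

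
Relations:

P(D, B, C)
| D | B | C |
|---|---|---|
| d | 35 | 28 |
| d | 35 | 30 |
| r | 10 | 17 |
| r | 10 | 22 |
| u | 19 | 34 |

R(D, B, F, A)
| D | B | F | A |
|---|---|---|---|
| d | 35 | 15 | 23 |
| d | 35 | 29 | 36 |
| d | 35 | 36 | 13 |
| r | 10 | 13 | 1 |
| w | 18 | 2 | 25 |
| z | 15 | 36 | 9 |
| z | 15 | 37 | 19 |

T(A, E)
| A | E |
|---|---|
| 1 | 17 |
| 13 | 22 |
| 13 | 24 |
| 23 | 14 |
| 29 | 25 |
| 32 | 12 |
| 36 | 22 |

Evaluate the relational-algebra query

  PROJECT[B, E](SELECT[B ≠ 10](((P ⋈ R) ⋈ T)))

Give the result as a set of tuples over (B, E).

Natural join on D, B: {(d, 35, 28, 15, 23), (d, 35, 28, 29, 36), (d, 35, 28, 36, 13), (d, 35, 30, 15, 23), (d, 35, 30, 29, 36), (d, 35, 30, 36, 13), (r, 10, 17, 13, 1), (r, 10, 22, 13, 1)}
Natural join on A: {(d, 35, 28, 15, 23, 14), (d, 35, 28, 29, 36, 22), (d, 35, 28, 36, 13, 22), (d, 35, 28, 36, 13, 24), (d, 35, 30, 15, 23, 14), (d, 35, 30, 29, 36, 22), (d, 35, 30, 36, 13, 22), (d, 35, 30, 36, 13, 24), (r, 10, 17, 13, 1, 17), (r, 10, 22, 13, 1, 17)}
Filtering on B ≠ 10 leaves {(d, 35, 28, 15, 23, 14), (d, 35, 28, 29, 36, 22), (d, 35, 28, 36, 13, 22), (d, 35, 28, 36, 13, 24), (d, 35, 30, 15, 23, 14), (d, 35, 30, 29, 36, 22), (d, 35, 30, 36, 13, 22), (d, 35, 30, 36, 13, 24)}.
π_{B, E} gives {(35, 14), (35, 22), (35, 24)} (5 duplicate(s) eliminated).

{(35, 14), (35, 22), (35, 24)}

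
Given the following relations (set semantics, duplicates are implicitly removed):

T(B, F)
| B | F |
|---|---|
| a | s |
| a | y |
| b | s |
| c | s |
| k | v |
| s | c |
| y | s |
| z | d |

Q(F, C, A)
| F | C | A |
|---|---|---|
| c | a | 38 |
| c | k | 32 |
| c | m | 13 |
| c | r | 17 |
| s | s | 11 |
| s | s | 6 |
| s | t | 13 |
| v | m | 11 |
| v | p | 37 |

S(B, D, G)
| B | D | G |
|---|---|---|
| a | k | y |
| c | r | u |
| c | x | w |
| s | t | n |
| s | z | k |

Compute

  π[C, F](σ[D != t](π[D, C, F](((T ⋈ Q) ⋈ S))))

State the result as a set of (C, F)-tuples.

Joining T and Q on F yields {(a, s, s, 11), (a, s, s, 6), (a, s, t, 13), (b, s, s, 11), (b, s, s, 6), (b, s, t, 13), (c, s, s, 11), (c, s, s, 6), (c, s, t, 13), (k, v, m, 11), (k, v, p, 37), (s, c, a, 38), (s, c, k, 32), (s, c, m, 13), (s, c, r, 17), (y, s, s, 11), (y, s, s, 6), (y, s, t, 13)}.
Joining (T ⋈ Q) and S on B yields {(a, s, s, 11, k, y), (a, s, s, 6, k, y), (a, s, t, 13, k, y), (c, s, s, 11, r, u), (c, s, s, 11, x, w), (c, s, s, 6, r, u), (c, s, s, 6, x, w), (c, s, t, 13, r, u), (c, s, t, 13, x, w), (s, c, a, 38, t, n), (s, c, a, 38, z, k), (s, c, k, 32, t, n), (s, c, k, 32, z, k), (s, c, m, 13, t, n), (s, c, m, 13, z, k), (s, c, r, 17, t, n), (s, c, r, 17, z, k)}.
π[D, C, F]: project onto (D, C, F) (3 duplicate(s) eliminated) → {(k, s, s), (k, t, s), (r, s, s), (r, t, s), (t, a, c), (t, k, c), (t, m, c), (t, r, c), (x, s, s), (x, t, s), (z, a, c), (z, k, c), (z, m, c), (z, r, c)}
Filtering on D != t leaves {(k, s, s), (k, t, s), (r, s, s), (r, t, s), (x, s, s), (x, t, s), (z, a, c), (z, k, c), (z, m, c), (z, r, c)}.
π[C, F]: project onto (C, F) (4 duplicate(s) eliminated) → {(a, c), (k, c), (m, c), (r, c), (s, s), (t, s)}

{(a, c), (k, c), (m, c), (r, c), (s, s), (t, s)}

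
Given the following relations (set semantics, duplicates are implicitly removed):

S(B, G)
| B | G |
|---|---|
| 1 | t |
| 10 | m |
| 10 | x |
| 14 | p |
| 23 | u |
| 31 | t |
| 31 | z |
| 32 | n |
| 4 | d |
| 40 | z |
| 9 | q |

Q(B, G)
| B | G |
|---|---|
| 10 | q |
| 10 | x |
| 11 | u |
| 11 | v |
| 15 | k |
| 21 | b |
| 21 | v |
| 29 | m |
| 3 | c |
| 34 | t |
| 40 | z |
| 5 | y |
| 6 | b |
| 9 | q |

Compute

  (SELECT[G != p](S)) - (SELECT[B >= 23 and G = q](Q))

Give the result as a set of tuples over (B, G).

Filtering on G != p leaves {(1, t), (10, m), (10, x), (23, u), (31, t), (31, z), (32, n), (4, d), (40, z), (9, q)}.
Filtering on B >= 23 and G = q leaves {}.
Set difference of the two operands is {(1, t), (10, m), (10, x), (23, u), (31, t), (31, z), (32, n), (4, d), (40, z), (9, q)}.

{(1, t), (10, m), (10, x), (23, u), (31, t), (31, z), (32, n), (4, d), (40, z), (9, q)}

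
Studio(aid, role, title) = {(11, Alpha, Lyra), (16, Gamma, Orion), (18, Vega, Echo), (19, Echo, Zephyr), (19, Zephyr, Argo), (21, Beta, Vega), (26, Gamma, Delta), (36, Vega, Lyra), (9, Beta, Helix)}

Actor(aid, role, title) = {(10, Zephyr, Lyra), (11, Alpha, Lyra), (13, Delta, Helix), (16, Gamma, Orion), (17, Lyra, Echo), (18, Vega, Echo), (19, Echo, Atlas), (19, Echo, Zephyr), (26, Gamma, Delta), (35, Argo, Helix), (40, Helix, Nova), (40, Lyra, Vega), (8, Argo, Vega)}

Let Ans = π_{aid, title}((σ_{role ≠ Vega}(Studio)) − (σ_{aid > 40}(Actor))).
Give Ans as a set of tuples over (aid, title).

{(11, Lyra), (16, Orion), (19, Argo), (19, Zephyr), (21, Vega), (26, Delta), (9, Helix)}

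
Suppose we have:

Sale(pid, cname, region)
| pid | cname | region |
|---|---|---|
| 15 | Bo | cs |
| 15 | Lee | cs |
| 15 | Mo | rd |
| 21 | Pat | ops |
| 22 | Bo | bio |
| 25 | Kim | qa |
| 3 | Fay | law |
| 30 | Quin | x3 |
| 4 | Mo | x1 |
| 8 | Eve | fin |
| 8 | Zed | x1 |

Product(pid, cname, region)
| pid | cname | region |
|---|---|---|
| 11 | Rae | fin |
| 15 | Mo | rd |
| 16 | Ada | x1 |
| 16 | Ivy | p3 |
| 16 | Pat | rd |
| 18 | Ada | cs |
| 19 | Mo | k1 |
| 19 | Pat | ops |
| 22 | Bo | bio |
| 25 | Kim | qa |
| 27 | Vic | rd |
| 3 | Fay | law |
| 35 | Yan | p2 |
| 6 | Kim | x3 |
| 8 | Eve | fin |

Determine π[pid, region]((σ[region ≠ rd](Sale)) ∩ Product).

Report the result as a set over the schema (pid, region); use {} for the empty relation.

Filtering on region ≠ rd leaves {(15, Bo, cs), (15, Lee, cs), (21, Pat, ops), (22, Bo, bio), (25, Kim, qa), (3, Fay, law), (30, Quin, x3), (4, Mo, x1), (8, Eve, fin), (8, Zed, x1)}.
Taking the intersection: {(22, Bo, bio), (25, Kim, qa), (3, Fay, law), (8, Eve, fin)}
Projecting to pid, region: {(22, bio), (25, qa), (3, law), (8, fin)}

{(22, bio), (25, qa), (3, law), (8, fin)}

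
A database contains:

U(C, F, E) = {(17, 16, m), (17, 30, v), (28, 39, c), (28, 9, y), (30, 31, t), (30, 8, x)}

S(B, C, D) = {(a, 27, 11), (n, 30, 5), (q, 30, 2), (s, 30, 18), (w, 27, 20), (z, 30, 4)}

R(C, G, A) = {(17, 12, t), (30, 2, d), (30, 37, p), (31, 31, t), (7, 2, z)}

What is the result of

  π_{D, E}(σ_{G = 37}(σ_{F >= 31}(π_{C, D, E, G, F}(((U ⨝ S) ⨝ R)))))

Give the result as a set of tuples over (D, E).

{(18, t), (2, t), (4, t), (5, t)}

U ⋈ S (natural join on C): {(30, 31, t, n, 5), (30, 31, t, q, 2), (30, 31, t, s, 18), (30, 31, t, z, 4), (30, 8, x, n, 5), (30, 8, x, q, 2), (30, 8, x, s, 18), (30, 8, x, z, 4)}
(U ⨝ S) ⋈ R (natural join on C): {(30, 31, t, n, 5, 2, d), (30, 31, t, n, 5, 37, p), (30, 31, t, q, 2, 2, d), (30, 31, t, q, 2, 37, p), (30, 31, t, s, 18, 2, d), (30, 31, t, s, 18, 37, p), (30, 31, t, z, 4, 2, d), (30, 31, t, z, 4, 37, p), (30, 8, x, n, 5, 2, d), (30, 8, x, n, 5, 37, p), (30, 8, x, q, 2, 2, d), (30, 8, x, q, 2, 37, p), (30, 8, x, s, 18, 2, d), (30, 8, x, s, 18, 37, p), (30, 8, x, z, 4, 2, d), (30, 8, x, z, 4, 37, p)}
Projecting to C, D, E, G, F: {(30, 18, t, 2, 31), (30, 18, t, 37, 31), (30, 18, x, 2, 8), (30, 18, x, 37, 8), (30, 2, t, 2, 31), (30, 2, t, 37, 31), (30, 2, x, 2, 8), (30, 2, x, 37, 8), (30, 4, t, 2, 31), (30, 4, t, 37, 31), (30, 4, x, 2, 8), (30, 4, x, 37, 8), (30, 5, t, 2, 31), (30, 5, t, 37, 31), (30, 5, x, 2, 8), (30, 5, x, 37, 8)}
Selection F >= 31: {(30, 18, t, 2, 31), (30, 18, t, 37, 31), (30, 2, t, 2, 31), (30, 2, t, 37, 31), (30, 4, t, 2, 31), (30, 4, t, 37, 31), (30, 5, t, 2, 31), (30, 5, t, 37, 31)}
Selection G = 37: {(30, 18, t, 37, 31), (30, 2, t, 37, 31), (30, 4, t, 37, 31), (30, 5, t, 37, 31)}
Projecting to D, E: {(18, t), (2, t), (4, t), (5, t)}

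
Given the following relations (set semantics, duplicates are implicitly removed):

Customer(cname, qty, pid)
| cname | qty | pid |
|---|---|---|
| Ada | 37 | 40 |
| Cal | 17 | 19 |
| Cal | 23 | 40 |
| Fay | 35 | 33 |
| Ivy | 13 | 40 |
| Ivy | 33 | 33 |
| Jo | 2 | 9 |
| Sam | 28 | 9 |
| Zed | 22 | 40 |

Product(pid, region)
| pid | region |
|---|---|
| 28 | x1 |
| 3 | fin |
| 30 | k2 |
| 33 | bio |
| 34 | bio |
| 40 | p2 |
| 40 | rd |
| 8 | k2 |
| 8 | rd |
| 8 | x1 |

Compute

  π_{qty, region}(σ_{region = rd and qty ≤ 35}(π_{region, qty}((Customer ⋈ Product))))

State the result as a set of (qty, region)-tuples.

{(13, rd), (22, rd), (23, rd)}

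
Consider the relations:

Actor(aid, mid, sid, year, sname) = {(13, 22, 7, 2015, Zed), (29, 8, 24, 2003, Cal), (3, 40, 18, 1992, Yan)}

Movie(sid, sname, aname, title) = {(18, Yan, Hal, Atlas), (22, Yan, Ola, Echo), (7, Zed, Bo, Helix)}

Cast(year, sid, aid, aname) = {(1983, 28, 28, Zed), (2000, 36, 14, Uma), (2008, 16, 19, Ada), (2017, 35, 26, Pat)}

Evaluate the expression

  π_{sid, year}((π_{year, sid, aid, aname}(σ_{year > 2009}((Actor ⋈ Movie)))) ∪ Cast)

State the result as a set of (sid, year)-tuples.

Natural join on sid, sname: {(13, 22, 7, 2015, Zed, Bo, Helix), (3, 40, 18, 1992, Yan, Hal, Atlas)}
Apply σ_{year > 2009}; surviving tuples: {(13, 22, 7, 2015, Zed, Bo, Helix)}
π_{year, sid, aid, aname} gives {(2015, 7, 13, Bo)}.
Taking the union: {(1983, 28, 28, Zed), (2000, 36, 14, Uma), (2008, 16, 19, Ada), (2015, 7, 13, Bo), (2017, 35, 26, Pat)}
π_{sid, year} gives {(16, 2008), (28, 1983), (35, 2017), (36, 2000), (7, 2015)}.

{(16, 2008), (28, 1983), (35, 2017), (36, 2000), (7, 2015)}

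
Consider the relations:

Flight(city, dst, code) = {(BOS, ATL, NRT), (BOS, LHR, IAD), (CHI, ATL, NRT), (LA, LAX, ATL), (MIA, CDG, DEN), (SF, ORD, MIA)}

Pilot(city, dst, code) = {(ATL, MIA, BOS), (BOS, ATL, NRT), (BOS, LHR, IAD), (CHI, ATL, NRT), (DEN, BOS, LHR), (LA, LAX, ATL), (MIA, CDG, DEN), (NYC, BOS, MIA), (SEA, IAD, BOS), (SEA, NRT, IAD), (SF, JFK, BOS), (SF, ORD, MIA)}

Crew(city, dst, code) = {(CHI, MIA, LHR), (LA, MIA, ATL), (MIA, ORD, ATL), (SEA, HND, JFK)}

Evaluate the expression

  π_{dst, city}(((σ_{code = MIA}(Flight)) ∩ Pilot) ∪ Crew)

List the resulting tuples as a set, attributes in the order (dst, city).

{(HND, SEA), (MIA, CHI), (MIA, LA), (ORD, MIA), (ORD, SF)}

Apply σ_{code = MIA}; surviving tuples: {(SF, ORD, MIA)}
Taking the intersection: {(SF, ORD, MIA)}
Taking the union: {(CHI, MIA, LHR), (LA, MIA, ATL), (MIA, ORD, ATL), (SEA, HND, JFK), (SF, ORD, MIA)}
Keep only column(s) dst, city: {(HND, SEA), (MIA, CHI), (MIA, LA), (ORD, MIA), (ORD, SF)}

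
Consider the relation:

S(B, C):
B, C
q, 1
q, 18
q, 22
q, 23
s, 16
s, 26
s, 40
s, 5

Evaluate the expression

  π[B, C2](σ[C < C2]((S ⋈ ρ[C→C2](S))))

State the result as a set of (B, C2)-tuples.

{(q, 18), (q, 22), (q, 23), (s, 16), (s, 26), (s, 40)}

ρ[C→C2]: schema becomes (B, C2); tuples unchanged.
Joining S and ρ[C→C2](S) on B yields {(q, 1, 1), (q, 1, 18), (q, 1, 22), (q, 1, 23), (q, 18, 1), (q, 18, 18), (q, 18, 22), (q, 18, 23), (q, 22, 1), (q, 22, 18), (q, 22, 22), (q, 22, 23), (q, 23, 1), (q, 23, 18), (q, 23, 22), (q, 23, 23), (s, 16, 16), (s, 16, 26), (s, 16, 40), (s, 16, 5), (s, 26, 16), (s, 26, 26), (s, 26, 40), (s, 26, 5), (s, 40, 16), (s, 40, 26), (s, 40, 40), (s, 40, 5), (s, 5, 16), (s, 5, 26), (s, 5, 40), (s, 5, 5)}.
Filtering on C < C2 leaves {(q, 1, 18), (q, 1, 22), (q, 1, 23), (q, 18, 22), (q, 18, 23), (q, 22, 23), (s, 16, 26), (s, 16, 40), (s, 26, 40), (s, 5, 16), (s, 5, 26), (s, 5, 40)}.
π[B, C2]: project onto (B, C2) (6 duplicate(s) eliminated) → {(q, 18), (q, 22), (q, 23), (s, 16), (s, 26), (s, 40)}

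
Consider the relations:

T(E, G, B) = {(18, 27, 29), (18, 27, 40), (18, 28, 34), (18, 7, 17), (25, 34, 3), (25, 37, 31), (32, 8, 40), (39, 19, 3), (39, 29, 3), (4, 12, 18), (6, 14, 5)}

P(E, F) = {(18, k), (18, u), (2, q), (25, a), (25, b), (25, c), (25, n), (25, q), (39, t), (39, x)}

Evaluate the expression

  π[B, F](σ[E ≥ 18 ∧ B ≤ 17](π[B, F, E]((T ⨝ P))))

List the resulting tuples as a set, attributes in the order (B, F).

{(17, k), (17, u), (3, a), (3, b), (3, c), (3, n), (3, q), (3, t), (3, x)}

T ⋈ P (natural join on E): {(18, 27, 29, k), (18, 27, 29, u), (18, 27, 40, k), (18, 27, 40, u), (18, 28, 34, k), (18, 28, 34, u), (18, 7, 17, k), (18, 7, 17, u), (25, 34, 3, a), (25, 34, 3, b), (25, 34, 3, c), (25, 34, 3, n), (25, 34, 3, q), (25, 37, 31, a), (25, 37, 31, b), (25, 37, 31, c), (25, 37, 31, n), (25, 37, 31, q), (39, 19, 3, t), (39, 19, 3, x), (39, 29, 3, t), (39, 29, 3, x)}
π_{B, F, E} gives {(17, k, 18), (17, u, 18), (29, k, 18), (29, u, 18), (3, a, 25), (3, b, 25), (3, c, 25), (3, n, 25), (3, q, 25), (3, t, 39), (3, x, 39), (31, a, 25), (31, b, 25), (31, c, 25), (31, n, 25), (31, q, 25), (34, k, 18), (34, u, 18), (40, k, 18), (40, u, 18)} (2 duplicate(s) eliminated).
Apply σ_{E ≥ 18 ∧ B ≤ 17}; surviving tuples: {(17, k, 18), (17, u, 18), (3, a, 25), (3, b, 25), (3, c, 25), (3, n, 25), (3, q, 25), (3, t, 39), (3, x, 39)}
π_{B, F} gives {(17, k), (17, u), (3, a), (3, b), (3, c), (3, n), (3, q), (3, t), (3, x)}.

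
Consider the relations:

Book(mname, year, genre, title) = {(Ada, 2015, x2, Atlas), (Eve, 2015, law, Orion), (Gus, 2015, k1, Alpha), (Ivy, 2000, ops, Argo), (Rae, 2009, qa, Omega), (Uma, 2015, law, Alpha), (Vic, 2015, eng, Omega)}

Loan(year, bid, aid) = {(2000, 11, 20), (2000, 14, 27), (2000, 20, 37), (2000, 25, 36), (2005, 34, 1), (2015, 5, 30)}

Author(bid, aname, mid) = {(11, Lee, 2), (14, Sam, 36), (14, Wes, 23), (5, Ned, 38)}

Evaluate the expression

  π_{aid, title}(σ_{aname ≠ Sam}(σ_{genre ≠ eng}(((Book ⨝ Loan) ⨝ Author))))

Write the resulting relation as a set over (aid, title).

{(20, Argo), (27, Argo), (30, Alpha), (30, Atlas), (30, Orion)}

Natural join on year: {(Ada, 2015, x2, Atlas, 5, 30), (Eve, 2015, law, Orion, 5, 30), (Gus, 2015, k1, Alpha, 5, 30), (Ivy, 2000, ops, Argo, 11, 20), (Ivy, 2000, ops, Argo, 14, 27), (Ivy, 2000, ops, Argo, 20, 37), (Ivy, 2000, ops, Argo, 25, 36), (Uma, 2015, law, Alpha, 5, 30), (Vic, 2015, eng, Omega, 5, 30)}
Natural join on bid: {(Ada, 2015, x2, Atlas, 5, 30, Ned, 38), (Eve, 2015, law, Orion, 5, 30, Ned, 38), (Gus, 2015, k1, Alpha, 5, 30, Ned, 38), (Ivy, 2000, ops, Argo, 11, 20, Lee, 2), (Ivy, 2000, ops, Argo, 14, 27, Sam, 36), (Ivy, 2000, ops, Argo, 14, 27, Wes, 23), (Uma, 2015, law, Alpha, 5, 30, Ned, 38), (Vic, 2015, eng, Omega, 5, 30, Ned, 38)}
Filtering on genre ≠ eng leaves {(Ada, 2015, x2, Atlas, 5, 30, Ned, 38), (Eve, 2015, law, Orion, 5, 30, Ned, 38), (Gus, 2015, k1, Alpha, 5, 30, Ned, 38), (Ivy, 2000, ops, Argo, 11, 20, Lee, 2), (Ivy, 2000, ops, Argo, 14, 27, Sam, 36), (Ivy, 2000, ops, Argo, 14, 27, Wes, 23), (Uma, 2015, law, Alpha, 5, 30, Ned, 38)}.
Filtering on aname ≠ Sam leaves {(Ada, 2015, x2, Atlas, 5, 30, Ned, 38), (Eve, 2015, law, Orion, 5, 30, Ned, 38), (Gus, 2015, k1, Alpha, 5, 30, Ned, 38), (Ivy, 2000, ops, Argo, 11, 20, Lee, 2), (Ivy, 2000, ops, Argo, 14, 27, Wes, 23), (Uma, 2015, law, Alpha, 5, 30, Ned, 38)}.
π[aid, title]: project onto (aid, title) (1 duplicate(s) eliminated) → {(20, Argo), (27, Argo), (30, Alpha), (30, Atlas), (30, Orion)}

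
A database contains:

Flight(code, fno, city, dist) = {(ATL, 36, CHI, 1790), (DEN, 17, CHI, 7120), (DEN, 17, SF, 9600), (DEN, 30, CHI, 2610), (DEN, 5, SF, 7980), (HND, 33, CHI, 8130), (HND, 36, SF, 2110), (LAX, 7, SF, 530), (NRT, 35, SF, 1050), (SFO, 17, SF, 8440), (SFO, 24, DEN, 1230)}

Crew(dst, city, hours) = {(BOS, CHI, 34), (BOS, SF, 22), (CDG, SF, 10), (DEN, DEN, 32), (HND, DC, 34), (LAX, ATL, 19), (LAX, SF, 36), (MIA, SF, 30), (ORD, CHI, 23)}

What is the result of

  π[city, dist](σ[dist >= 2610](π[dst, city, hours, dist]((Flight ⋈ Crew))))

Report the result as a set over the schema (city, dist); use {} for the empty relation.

{(CHI, 2610), (CHI, 7120), (CHI, 8130), (SF, 7980), (SF, 8440), (SF, 9600)}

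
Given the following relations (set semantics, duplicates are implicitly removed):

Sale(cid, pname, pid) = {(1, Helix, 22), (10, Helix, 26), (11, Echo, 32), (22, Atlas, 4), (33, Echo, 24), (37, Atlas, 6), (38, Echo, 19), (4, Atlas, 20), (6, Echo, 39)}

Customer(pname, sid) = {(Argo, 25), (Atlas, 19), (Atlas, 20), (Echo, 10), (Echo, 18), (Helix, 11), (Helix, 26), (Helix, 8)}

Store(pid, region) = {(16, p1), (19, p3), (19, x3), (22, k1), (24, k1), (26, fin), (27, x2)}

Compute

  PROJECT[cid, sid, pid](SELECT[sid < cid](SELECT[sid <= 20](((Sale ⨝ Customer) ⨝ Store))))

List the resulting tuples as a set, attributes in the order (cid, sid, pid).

{(10, 8, 26), (33, 10, 24), (33, 18, 24), (38, 10, 19), (38, 18, 19)}

Joining Sale and Customer on pname yields {(1, Helix, 22, 11), (1, Helix, 22, 26), (1, Helix, 22, 8), (10, Helix, 26, 11), (10, Helix, 26, 26), (10, Helix, 26, 8), (11, Echo, 32, 10), (11, Echo, 32, 18), (22, Atlas, 4, 19), (22, Atlas, 4, 20), (33, Echo, 24, 10), (33, Echo, 24, 18), (37, Atlas, 6, 19), (37, Atlas, 6, 20), (38, Echo, 19, 10), (38, Echo, 19, 18), (4, Atlas, 20, 19), (4, Atlas, 20, 20), (6, Echo, 39, 10), (6, Echo, 39, 18)}.
Joining (Sale ⨝ Customer) and Store on pid yields {(1, Helix, 22, 11, k1), (1, Helix, 22, 26, k1), (1, Helix, 22, 8, k1), (10, Helix, 26, 11, fin), (10, Helix, 26, 26, fin), (10, Helix, 26, 8, fin), (33, Echo, 24, 10, k1), (33, Echo, 24, 18, k1), (38, Echo, 19, 10, p3), (38, Echo, 19, 10, x3), (38, Echo, 19, 18, p3), (38, Echo, 19, 18, x3)}.
Filtering on sid <= 20 leaves {(1, Helix, 22, 11, k1), (1, Helix, 22, 8, k1), (10, Helix, 26, 11, fin), (10, Helix, 26, 8, fin), (33, Echo, 24, 10, k1), (33, Echo, 24, 18, k1), (38, Echo, 19, 10, p3), (38, Echo, 19, 10, x3), (38, Echo, 19, 18, p3), (38, Echo, 19, 18, x3)}.
Filtering on sid < cid leaves {(10, Helix, 26, 8, fin), (33, Echo, 24, 10, k1), (33, Echo, 24, 18, k1), (38, Echo, 19, 10, p3), (38, Echo, 19, 10, x3), (38, Echo, 19, 18, p3), (38, Echo, 19, 18, x3)}.
Projecting to cid, sid, pid (2 duplicate(s) eliminated): {(10, 8, 26), (33, 10, 24), (33, 18, 24), (38, 10, 19), (38, 18, 19)}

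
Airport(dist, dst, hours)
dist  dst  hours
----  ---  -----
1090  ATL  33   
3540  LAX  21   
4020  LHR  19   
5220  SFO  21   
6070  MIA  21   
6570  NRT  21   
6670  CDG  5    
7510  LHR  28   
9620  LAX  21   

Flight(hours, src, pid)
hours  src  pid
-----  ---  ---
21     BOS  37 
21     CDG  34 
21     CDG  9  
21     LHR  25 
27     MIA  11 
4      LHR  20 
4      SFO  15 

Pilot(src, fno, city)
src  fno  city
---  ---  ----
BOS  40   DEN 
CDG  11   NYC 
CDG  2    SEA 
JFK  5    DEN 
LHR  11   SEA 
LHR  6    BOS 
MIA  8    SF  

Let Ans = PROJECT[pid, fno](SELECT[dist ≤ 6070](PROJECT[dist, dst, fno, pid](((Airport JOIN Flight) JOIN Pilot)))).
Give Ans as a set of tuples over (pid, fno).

{(25, 11), (25, 6), (34, 11), (34, 2), (37, 40), (9, 11), (9, 2)}

Natural join on hours: {(3540, LAX, 21, BOS, 37), (3540, LAX, 21, CDG, 34), (3540, LAX, 21, CDG, 9), (3540, LAX, 21, LHR, 25), (5220, SFO, 21, BOS, 37), (5220, SFO, 21, CDG, 34), (5220, SFO, 21, CDG, 9), (5220, SFO, 21, LHR, 25), (6070, MIA, 21, BOS, 37), (6070, MIA, 21, CDG, 34), (6070, MIA, 21, CDG, 9), (6070, MIA, 21, LHR, 25), (6570, NRT, 21, BOS, 37), (6570, NRT, 21, CDG, 34), (6570, NRT, 21, CDG, 9), (6570, NRT, 21, LHR, 25), (9620, LAX, 21, BOS, 37), (9620, LAX, 21, CDG, 34), (9620, LAX, 21, CDG, 9), (9620, LAX, 21, LHR, 25)}
Natural join on src: {(3540, LAX, 21, BOS, 37, 40, DEN), (3540, LAX, 21, CDG, 34, 11, NYC), (3540, LAX, 21, CDG, 34, 2, SEA), (3540, LAX, 21, CDG, 9, 11, NYC), (3540, LAX, 21, CDG, 9, 2, SEA), (3540, LAX, 21, LHR, 25, 11, SEA), (3540, LAX, 21, LHR, 25, 6, BOS), (5220, SFO, 21, BOS, 37, 40, DEN), (5220, SFO, 21, CDG, 34, 11, NYC), (5220, SFO, 21, CDG, 34, 2, SEA), (5220, SFO, 21, CDG, 9, 11, NYC), (5220, SFO, 21, CDG, 9, 2, SEA), (5220, SFO, 21, LHR, 25, 11, SEA), (5220, SFO, 21, LHR, 25, 6, BOS), (6070, MIA, 21, BOS, 37, 40, DEN), (6070, MIA, 21, CDG, 34, 11, NYC), (6070, MIA, 21, CDG, 34, 2, SEA), (6070, MIA, 21, CDG, 9, 11, NYC), (6070, MIA, 21, CDG, 9, 2, SEA), (6070, MIA, 21, LHR, 25, 11, SEA), (6070, MIA, 21, LHR, 25, 6, BOS), (6570, NRT, 21, BOS, 37, 40, DEN), (6570, NRT, 21, CDG, 34, 11, NYC), (6570, NRT, 21, CDG, 34, 2, SEA), (6570, NRT, 21, CDG, 9, 11, NYC), (6570, NRT, 21, CDG, 9, 2, SEA), (6570, NRT, 21, LHR, 25, 11, SEA), (6570, NRT, 21, LHR, 25, 6, BOS), (9620, LAX, 21, BOS, 37, 40, DEN), (9620, LAX, 21, CDG, 34, 11, NYC), (9620, LAX, 21, CDG, 34, 2, SEA), (9620, LAX, 21, CDG, 9, 11, NYC), (9620, LAX, 21, CDG, 9, 2, SEA), (9620, LAX, 21, LHR, 25, 11, SEA), (9620, LAX, 21, LHR, 25, 6, BOS)}
Projecting to dist, dst, fno, pid: {(3540, LAX, 11, 25), (3540, LAX, 11, 34), (3540, LAX, 11, 9), (3540, LAX, 2, 34), (3540, LAX, 2, 9), (3540, LAX, 40, 37), (3540, LAX, 6, 25), (5220, SFO, 11, 25), (5220, SFO, 11, 34), (5220, SFO, 11, 9), (5220, SFO, 2, 34), (5220, SFO, 2, 9), (5220, SFO, 40, 37), (5220, SFO, 6, 25), (6070, MIA, 11, 25), (6070, MIA, 11, 34), (6070, MIA, 11, 9), (6070, MIA, 2, 34), (6070, MIA, 2, 9), (6070, MIA, 40, 37), (6070, MIA, 6, 25), (6570, NRT, 11, 25), (6570, NRT, 11, 34), (6570, NRT, 11, 9), (6570, NRT, 2, 34), (6570, NRT, 2, 9), (6570, NRT, 40, 37), (6570, NRT, 6, 25), (9620, LAX, 11, 25), (9620, LAX, 11, 34), (9620, LAX, 11, 9), (9620, LAX, 2, 34), (9620, LAX, 2, 9), (9620, LAX, 40, 37), (9620, LAX, 6, 25)}
Selection dist ≤ 6070: {(3540, LAX, 11, 25), (3540, LAX, 11, 34), (3540, LAX, 11, 9), (3540, LAX, 2, 34), (3540, LAX, 2, 9), (3540, LAX, 40, 37), (3540, LAX, 6, 25), (5220, SFO, 11, 25), (5220, SFO, 11, 34), (5220, SFO, 11, 9), (5220, SFO, 2, 34), (5220, SFO, 2, 9), (5220, SFO, 40, 37), (5220, SFO, 6, 25), (6070, MIA, 11, 25), (6070, MIA, 11, 34), (6070, MIA, 11, 9), (6070, MIA, 2, 34), (6070, MIA, 2, 9), (6070, MIA, 40, 37), (6070, MIA, 6, 25)}
Projecting to pid, fno (14 duplicate(s) eliminated): {(25, 11), (25, 6), (34, 11), (34, 2), (37, 40), (9, 11), (9, 2)}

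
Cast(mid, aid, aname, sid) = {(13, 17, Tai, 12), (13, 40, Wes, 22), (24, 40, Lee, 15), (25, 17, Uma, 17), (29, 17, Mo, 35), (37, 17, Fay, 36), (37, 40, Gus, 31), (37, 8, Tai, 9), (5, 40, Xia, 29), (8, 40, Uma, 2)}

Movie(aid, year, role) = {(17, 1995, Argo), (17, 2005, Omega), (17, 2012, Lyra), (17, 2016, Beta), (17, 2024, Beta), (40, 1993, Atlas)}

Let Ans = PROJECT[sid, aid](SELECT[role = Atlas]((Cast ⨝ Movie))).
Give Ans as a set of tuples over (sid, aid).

{(15, 40), (2, 40), (22, 40), (29, 40), (31, 40)}

Joining Cast and Movie on aid yields {(13, 17, Tai, 12, 1995, Argo), (13, 17, Tai, 12, 2005, Omega), (13, 17, Tai, 12, 2012, Lyra), (13, 17, Tai, 12, 2016, Beta), (13, 17, Tai, 12, 2024, Beta), (13, 40, Wes, 22, 1993, Atlas), (24, 40, Lee, 15, 1993, Atlas), (25, 17, Uma, 17, 1995, Argo), (25, 17, Uma, 17, 2005, Omega), (25, 17, Uma, 17, 2012, Lyra), (25, 17, Uma, 17, 2016, Beta), (25, 17, Uma, 17, 2024, Beta), (29, 17, Mo, 35, 1995, Argo), (29, 17, Mo, 35, 2005, Omega), (29, 17, Mo, 35, 2012, Lyra), (29, 17, Mo, 35, 2016, Beta), (29, 17, Mo, 35, 2024, Beta), (37, 17, Fay, 36, 1995, Argo), (37, 17, Fay, 36, 2005, Omega), (37, 17, Fay, 36, 2012, Lyra), (37, 17, Fay, 36, 2016, Beta), (37, 17, Fay, 36, 2024, Beta), (37, 40, Gus, 31, 1993, Atlas), (5, 40, Xia, 29, 1993, Atlas), (8, 40, Uma, 2, 1993, Atlas)}.
Selection role = Atlas: {(13, 40, Wes, 22, 1993, Atlas), (24, 40, Lee, 15, 1993, Atlas), (37, 40, Gus, 31, 1993, Atlas), (5, 40, Xia, 29, 1993, Atlas), (8, 40, Uma, 2, 1993, Atlas)}
π[sid, aid]: project onto (sid, aid) → {(15, 40), (2, 40), (22, 40), (29, 40), (31, 40)}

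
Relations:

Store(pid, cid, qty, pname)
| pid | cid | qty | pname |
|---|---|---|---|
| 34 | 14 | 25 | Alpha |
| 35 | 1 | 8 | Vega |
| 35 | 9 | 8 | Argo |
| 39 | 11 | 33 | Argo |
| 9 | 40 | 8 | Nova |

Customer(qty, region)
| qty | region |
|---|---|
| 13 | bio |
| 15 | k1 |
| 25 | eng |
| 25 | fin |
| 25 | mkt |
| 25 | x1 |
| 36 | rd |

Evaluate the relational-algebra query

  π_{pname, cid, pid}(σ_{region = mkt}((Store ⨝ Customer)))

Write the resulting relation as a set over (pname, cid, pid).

{(Alpha, 14, 34)}

Store ⋈ Customer (natural join on qty): {(34, 14, 25, Alpha, eng), (34, 14, 25, Alpha, fin), (34, 14, 25, Alpha, mkt), (34, 14, 25, Alpha, x1)}
σ[region = mkt]: keep tuples satisfying region = mkt → {(34, 14, 25, Alpha, mkt)}
Keep only column(s) pname, cid, pid: {(Alpha, 14, 34)}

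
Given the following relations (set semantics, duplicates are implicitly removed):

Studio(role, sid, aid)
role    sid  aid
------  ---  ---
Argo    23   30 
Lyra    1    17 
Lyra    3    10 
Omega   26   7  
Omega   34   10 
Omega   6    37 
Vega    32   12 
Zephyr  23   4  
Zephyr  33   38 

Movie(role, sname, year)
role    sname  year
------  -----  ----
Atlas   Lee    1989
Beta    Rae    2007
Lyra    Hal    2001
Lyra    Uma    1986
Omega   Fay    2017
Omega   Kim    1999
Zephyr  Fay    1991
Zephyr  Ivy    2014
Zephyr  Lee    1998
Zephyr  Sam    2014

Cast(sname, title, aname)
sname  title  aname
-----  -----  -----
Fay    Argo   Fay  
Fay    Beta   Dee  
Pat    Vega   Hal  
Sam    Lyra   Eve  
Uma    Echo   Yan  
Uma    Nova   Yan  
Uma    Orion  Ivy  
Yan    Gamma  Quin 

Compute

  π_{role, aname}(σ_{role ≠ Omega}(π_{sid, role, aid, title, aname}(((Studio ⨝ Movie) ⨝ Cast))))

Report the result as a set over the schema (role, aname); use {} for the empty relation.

{(Lyra, Ivy), (Lyra, Yan), (Zephyr, Dee), (Zephyr, Eve), (Zephyr, Fay)}

Studio ⋈ Movie (natural join on role): {(Lyra, 1, 17, Hal, 2001), (Lyra, 1, 17, Uma, 1986), (Lyra, 3, 10, Hal, 2001), (Lyra, 3, 10, Uma, 1986), (Omega, 26, 7, Fay, 2017), (Omega, 26, 7, Kim, 1999), (Omega, 34, 10, Fay, 2017), (Omega, 34, 10, Kim, 1999), (Omega, 6, 37, Fay, 2017), (Omega, 6, 37, Kim, 1999), (Zephyr, 23, 4, Fay, 1991), (Zephyr, 23, 4, Ivy, 2014), (Zephyr, 23, 4, Lee, 1998), (Zephyr, 23, 4, Sam, 2014), (Zephyr, 33, 38, Fay, 1991), (Zephyr, 33, 38, Ivy, 2014), (Zephyr, 33, 38, Lee, 1998), (Zephyr, 33, 38, Sam, 2014)}
(Studio ⨝ Movie) ⋈ Cast (natural join on sname): {(Lyra, 1, 17, Uma, 1986, Echo, Yan), (Lyra, 1, 17, Uma, 1986, Nova, Yan), (Lyra, 1, 17, Uma, 1986, Orion, Ivy), (Lyra, 3, 10, Uma, 1986, Echo, Yan), (Lyra, 3, 10, Uma, 1986, Nova, Yan), (Lyra, 3, 10, Uma, 1986, Orion, Ivy), (Omega, 26, 7, Fay, 2017, Argo, Fay), (Omega, 26, 7, Fay, 2017, Beta, Dee), (Omega, 34, 10, Fay, 2017, Argo, Fay), (Omega, 34, 10, Fay, 2017, Beta, Dee), (Omega, 6, 37, Fay, 2017, Argo, Fay), (Omega, 6, 37, Fay, 2017, Beta, Dee), (Zephyr, 23, 4, Fay, 1991, Argo, Fay), (Zephyr, 23, 4, Fay, 1991, Beta, Dee), (Zephyr, 23, 4, Sam, 2014, Lyra, Eve), (Zephyr, 33, 38, Fay, 1991, Argo, Fay), (Zephyr, 33, 38, Fay, 1991, Beta, Dee), (Zephyr, 33, 38, Sam, 2014, Lyra, Eve)}
Projecting to sid, role, aid, title, aname: {(1, Lyra, 17, Echo, Yan), (1, Lyra, 17, Nova, Yan), (1, Lyra, 17, Orion, Ivy), (23, Zephyr, 4, Argo, Fay), (23, Zephyr, 4, Beta, Dee), (23, Zephyr, 4, Lyra, Eve), (26, Omega, 7, Argo, Fay), (26, Omega, 7, Beta, Dee), (3, Lyra, 10, Echo, Yan), (3, Lyra, 10, Nova, Yan), (3, Lyra, 10, Orion, Ivy), (33, Zephyr, 38, Argo, Fay), (33, Zephyr, 38, Beta, Dee), (33, Zephyr, 38, Lyra, Eve), (34, Omega, 10, Argo, Fay), (34, Omega, 10, Beta, Dee), (6, Omega, 37, Argo, Fay), (6, Omega, 37, Beta, Dee)}
Filtering on role ≠ Omega leaves {(1, Lyra, 17, Echo, Yan), (1, Lyra, 17, Nova, Yan), (1, Lyra, 17, Orion, Ivy), (23, Zephyr, 4, Argo, Fay), (23, Zephyr, 4, Beta, Dee), (23, Zephyr, 4, Lyra, Eve), (3, Lyra, 10, Echo, Yan), (3, Lyra, 10, Nova, Yan), (3, Lyra, 10, Orion, Ivy), (33, Zephyr, 38, Argo, Fay), (33, Zephyr, 38, Beta, Dee), (33, Zephyr, 38, Lyra, Eve)}.
Projecting to role, aname (7 duplicate(s) eliminated): {(Lyra, Ivy), (Lyra, Yan), (Zephyr, Dee), (Zephyr, Eve), (Zephyr, Fay)}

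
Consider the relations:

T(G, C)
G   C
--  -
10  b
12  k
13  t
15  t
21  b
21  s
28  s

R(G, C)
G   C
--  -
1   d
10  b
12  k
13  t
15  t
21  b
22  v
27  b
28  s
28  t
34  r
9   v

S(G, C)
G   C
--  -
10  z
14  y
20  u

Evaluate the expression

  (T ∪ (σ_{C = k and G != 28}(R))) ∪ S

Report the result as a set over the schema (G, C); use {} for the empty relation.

{(10, b), (10, z), (12, k), (13, t), (14, y), (15, t), (20, u), (21, b), (21, s), (28, s)}

Filtering on C = k and G != 28 leaves {(12, k)}.
Taking the union: {(10, b), (12, k), (13, t), (15, t), (21, b), (21, s), (28, s)}
Taking the union: {(10, b), (10, z), (12, k), (13, t), (14, y), (15, t), (20, u), (21, b), (21, s), (28, s)}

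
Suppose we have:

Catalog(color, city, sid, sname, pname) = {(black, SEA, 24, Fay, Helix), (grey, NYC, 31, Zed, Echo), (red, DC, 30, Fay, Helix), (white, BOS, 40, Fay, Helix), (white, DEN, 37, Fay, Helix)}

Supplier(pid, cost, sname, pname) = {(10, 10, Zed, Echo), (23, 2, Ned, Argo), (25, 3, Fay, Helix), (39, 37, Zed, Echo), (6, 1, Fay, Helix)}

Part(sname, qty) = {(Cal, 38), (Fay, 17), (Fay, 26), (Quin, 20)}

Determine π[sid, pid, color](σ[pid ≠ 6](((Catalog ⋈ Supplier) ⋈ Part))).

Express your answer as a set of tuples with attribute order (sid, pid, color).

{(24, 25, black), (30, 25, red), (37, 25, white), (40, 25, white)}

Joining Catalog and Supplier on sname, pname yields {(black, SEA, 24, Fay, Helix, 25, 3), (black, SEA, 24, Fay, Helix, 6, 1), (grey, NYC, 31, Zed, Echo, 10, 10), (grey, NYC, 31, Zed, Echo, 39, 37), (red, DC, 30, Fay, Helix, 25, 3), (red, DC, 30, Fay, Helix, 6, 1), (white, BOS, 40, Fay, Helix, 25, 3), (white, BOS, 40, Fay, Helix, 6, 1), (white, DEN, 37, Fay, Helix, 25, 3), (white, DEN, 37, Fay, Helix, 6, 1)}.
Joining (Catalog ⋈ Supplier) and Part on sname yields {(black, SEA, 24, Fay, Helix, 25, 3, 17), (black, SEA, 24, Fay, Helix, 25, 3, 26), (black, SEA, 24, Fay, Helix, 6, 1, 17), (black, SEA, 24, Fay, Helix, 6, 1, 26), (red, DC, 30, Fay, Helix, 25, 3, 17), (red, DC, 30, Fay, Helix, 25, 3, 26), (red, DC, 30, Fay, Helix, 6, 1, 17), (red, DC, 30, Fay, Helix, 6, 1, 26), (white, BOS, 40, Fay, Helix, 25, 3, 17), (white, BOS, 40, Fay, Helix, 25, 3, 26), (white, BOS, 40, Fay, Helix, 6, 1, 17), (white, BOS, 40, Fay, Helix, 6, 1, 26), (white, DEN, 37, Fay, Helix, 25, 3, 17), (white, DEN, 37, Fay, Helix, 25, 3, 26), (white, DEN, 37, Fay, Helix, 6, 1, 17), (white, DEN, 37, Fay, Helix, 6, 1, 26)}.
Apply σ_{pid ≠ 6}; surviving tuples: {(black, SEA, 24, Fay, Helix, 25, 3, 17), (black, SEA, 24, Fay, Helix, 25, 3, 26), (red, DC, 30, Fay, Helix, 25, 3, 17), (red, DC, 30, Fay, Helix, 25, 3, 26), (white, BOS, 40, Fay, Helix, 25, 3, 17), (white, BOS, 40, Fay, Helix, 25, 3, 26), (white, DEN, 37, Fay, Helix, 25, 3, 17), (white, DEN, 37, Fay, Helix, 25, 3, 26)}
Projecting to sid, pid, color (4 duplicate(s) eliminated): {(24, 25, black), (30, 25, red), (37, 25, white), (40, 25, white)}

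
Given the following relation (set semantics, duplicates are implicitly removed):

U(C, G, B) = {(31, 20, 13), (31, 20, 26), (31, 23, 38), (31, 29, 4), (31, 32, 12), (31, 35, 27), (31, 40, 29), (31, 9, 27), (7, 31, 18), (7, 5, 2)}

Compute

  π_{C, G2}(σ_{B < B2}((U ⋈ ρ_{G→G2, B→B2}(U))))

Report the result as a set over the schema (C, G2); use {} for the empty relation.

{(31, 20), (31, 23), (31, 32), (31, 35), (31, 40), (31, 9), (7, 31)}

ρ[G→G2, B→B2]: schema becomes (C, G2, B2); tuples unchanged.
Natural join on C: {(31, 20, 13, 20, 13), (31, 20, 13, 20, 26), (31, 20, 13, 23, 38), (31, 20, 13, 29, 4), (31, 20, 13, 32, 12), (31, 20, 13, 35, 27), (31, 20, 13, 40, 29), (31, 20, 13, 9, 27), (31, 20, 26, 20, 13), (31, 20, 26, 20, 26), (31, 20, 26, 23, 38), (31, 20, 26, 29, 4), (31, 20, 26, 32, 12), (31, 20, 26, 35, 27), (31, 20, 26, 40, 29), (31, 20, 26, 9, 27), (31, 23, 38, 20, 13), (31, 23, 38, 20, 26), (31, 23, 38, 23, 38), (31, 23, 38, 29, 4), (31, 23, 38, 32, 12), (31, 23, 38, 35, 27), (31, 23, 38, 40, 29), (31, 23, 38, 9, 27), (31, 29, 4, 20, 13), (31, 29, 4, 20, 26), (31, 29, 4, 23, 38), (31, 29, 4, 29, 4), (31, 29, 4, 32, 12), (31, 29, 4, 35, 27), (31, 29, 4, 40, 29), (31, 29, 4, 9, 27), (31, 32, 12, 20, 13), (31, 32, 12, 20, 26), (31, 32, 12, 23, 38), (31, 32, 12, 29, 4), (31, 32, 12, 32, 12), (31, 32, 12, 35, 27), (31, 32, 12, 40, 29), (31, 32, 12, 9, 27), (31, 35, 27, 20, 13), (31, 35, 27, 20, 26), (31, 35, 27, 23, 38), (31, 35, 27, 29, 4), (31, 35, 27, 32, 12), (31, 35, 27, 35, 27), (31, 35, 27, 40, 29), (31, 35, 27, 9, 27), (31, 40, 29, 20, 13), (31, 40, 29, 20, 26), (31, 40, 29, 23, 38), (31, 40, 29, 29, 4), (31, 40, 29, 32, 12), (31, 40, 29, 35, 27), (31, 40, 29, 40, 29), (31, 40, 29, 9, 27), (31, 9, 27, 20, 13), (31, 9, 27, 20, 26), (31, 9, 27, 23, 38), (31, 9, 27, 29, 4), (31, 9, 27, 32, 12), (31, 9, 27, 35, 27), (31, 9, 27, 40, 29), (31, 9, 27, 9, 27), (7, 31, 18, 31, 18), (7, 31, 18, 5, 2), (7, 5, 2, 31, 18), (7, 5, 2, 5, 2)}
σ[B < B2]: keep tuples satisfying B < B2 → {(31, 20, 13, 20, 26), (31, 20, 13, 23, 38), (31, 20, 13, 35, 27), (31, 20, 13, 40, 29), (31, 20, 13, 9, 27), (31, 20, 26, 23, 38), (31, 20, 26, 35, 27), (31, 20, 26, 40, 29), (31, 20, 26, 9, 27), (31, 29, 4, 20, 13), (31, 29, 4, 20, 26), (31, 29, 4, 23, 38), (31, 29, 4, 32, 12), (31, 29, 4, 35, 27), (31, 29, 4, 40, 29), (31, 29, 4, 9, 27), (31, 32, 12, 20, 13), (31, 32, 12, 20, 26), (31, 32, 12, 23, 38), (31, 32, 12, 35, 27), (31, 32, 12, 40, 29), (31, 32, 12, 9, 27), (31, 35, 27, 23, 38), (31, 35, 27, 40, 29), (31, 40, 29, 23, 38), (31, 9, 27, 23, 38), (31, 9, 27, 40, 29), (7, 5, 2, 31, 18)}
π_{C, G2} gives {(31, 20), (31, 23), (31, 32), (31, 35), (31, 40), (31, 9), (7, 31)} (21 duplicate(s) eliminated).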